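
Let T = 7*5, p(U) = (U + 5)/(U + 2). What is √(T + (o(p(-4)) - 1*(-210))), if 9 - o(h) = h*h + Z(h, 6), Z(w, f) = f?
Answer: √991/2 ≈ 15.740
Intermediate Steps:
p(U) = (5 + U)/(2 + U)
o(h) = 3 - h² (o(h) = 9 - (h*h + 6) = 9 - (h² + 6) = 9 - (6 + h²) = 9 + (-6 - h²) = 3 - h²)
T = 35
√(T + (o(p(-4)) - 1*(-210))) = √(35 + ((3 - ((5 - 4)/(2 - 4))²) - 1*(-210))) = √(35 + ((3 - (1/(-2))²) + 210)) = √(35 + ((3 - (-½*1)²) + 210)) = √(35 + ((3 - (-½)²) + 210)) = √(35 + ((3 - 1*¼) + 210)) = √(35 + ((3 - ¼) + 210)) = √(35 + (11/4 + 210)) = √(35 + 851/4) = √(991/4) = √991/2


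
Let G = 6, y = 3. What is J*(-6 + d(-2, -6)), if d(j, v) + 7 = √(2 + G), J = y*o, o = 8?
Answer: -312 + 48*√2 ≈ -244.12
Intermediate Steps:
J = 24 (J = 3*8 = 24)
d(j, v) = -7 + 2*√2 (d(j, v) = -7 + √(2 + 6) = -7 + √8 = -7 + 2*√2)
J*(-6 + d(-2, -6)) = 24*(-6 + (-7 + 2*√2)) = 24*(-13 + 2*√2) = -312 + 48*√2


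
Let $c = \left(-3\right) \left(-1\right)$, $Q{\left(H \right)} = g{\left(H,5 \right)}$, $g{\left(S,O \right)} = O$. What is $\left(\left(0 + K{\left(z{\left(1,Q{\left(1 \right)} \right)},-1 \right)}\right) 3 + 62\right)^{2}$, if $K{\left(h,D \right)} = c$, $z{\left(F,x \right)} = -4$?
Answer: $5041$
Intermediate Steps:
$Q{\left(H \right)} = 5$
$c = 3$
$K{\left(h,D \right)} = 3$
$\left(\left(0 + K{\left(z{\left(1,Q{\left(1 \right)} \right)},-1 \right)}\right) 3 + 62\right)^{2} = \left(\left(0 + 3\right) 3 + 62\right)^{2} = \left(3 \cdot 3 + 62\right)^{2} = \left(9 + 62\right)^{2} = 71^{2} = 5041$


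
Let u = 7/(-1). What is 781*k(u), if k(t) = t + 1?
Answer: -4686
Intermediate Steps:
u = -7 (u = 7*(-1) = -7)
k(t) = 1 + t
781*k(u) = 781*(1 - 7) = 781*(-6) = -4686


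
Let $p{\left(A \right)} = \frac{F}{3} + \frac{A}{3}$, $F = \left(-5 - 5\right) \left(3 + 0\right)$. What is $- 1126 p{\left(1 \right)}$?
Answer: $\frac{32654}{3} \approx 10885.0$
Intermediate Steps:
$F = -30$ ($F = \left(-10\right) 3 = -30$)
$p{\left(A \right)} = -10 + \frac{A}{3}$ ($p{\left(A \right)} = - \frac{30}{3} + \frac{A}{3} = \left(-30\right) \frac{1}{3} + A \frac{1}{3} = -10 + \frac{A}{3}$)
$- 1126 p{\left(1 \right)} = - 1126 \left(-10 + \frac{1}{3} \cdot 1\right) = - 1126 \left(-10 + \frac{1}{3}\right) = \left(-1126\right) \left(- \frac{29}{3}\right) = \frac{32654}{3}$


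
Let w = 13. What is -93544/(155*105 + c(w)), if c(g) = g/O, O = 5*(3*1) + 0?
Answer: -701580/122069 ≈ -5.7474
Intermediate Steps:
O = 15 (O = 5*3 + 0 = 15 + 0 = 15)
c(g) = g/15
-93544/(155*105 + c(w)) = -93544/(155*105 + (1/15)*13) = -93544/(16275 + 13/15) = -93544/244138/15 = -93544*15/244138 = -701580/122069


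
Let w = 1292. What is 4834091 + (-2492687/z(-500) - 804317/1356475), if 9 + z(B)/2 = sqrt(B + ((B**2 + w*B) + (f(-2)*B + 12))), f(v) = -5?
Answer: 5168105696460206229/1069089493550 + 2492687*I*sqrt(98497)/394069 ≈ 4.8341e+6 + 1985.2*I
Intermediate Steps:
z(B) = -18 + 2*sqrt(12 + B**2 + 1288*B) (z(B) = -18 + 2*sqrt(B + ((B**2 + 1292*B) + (-5*B + 12))) = -18 + 2*sqrt(B + ((B**2 + 1292*B) + (12 - 5*B))) = -18 + 2*sqrt(B + (12 + B**2 + 1287*B)) = -18 + 2*sqrt(12 + B**2 + 1288*B))
4834091 + (-2492687/z(-500) - 804317/1356475) = 4834091 + (-2492687/(-18 + 2*sqrt(12 + (-500)**2 + 1288*(-500))) - 804317/1356475) = 4834091 + (-2492687/(-18 + 2*sqrt(12 + 250000 - 644000)) - 804317*1/1356475) = 4834091 + (-2492687/(-18 + 2*sqrt(-393988)) - 804317/1356475) = 4834091 + (-2492687/(-18 + 2*(2*I*sqrt(98497))) - 804317/1356475) = 4834091 + (-2492687/(-18 + 4*I*sqrt(98497)) - 804317/1356475) = 4834091 + (-804317/1356475 - 2492687/(-18 + 4*I*sqrt(98497))) = 6557322784908/1356475 - 2492687/(-18 + 4*I*sqrt(98497))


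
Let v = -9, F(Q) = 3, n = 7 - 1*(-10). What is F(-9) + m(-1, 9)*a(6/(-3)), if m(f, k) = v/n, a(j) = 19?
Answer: -120/17 ≈ -7.0588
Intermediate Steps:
n = 17 (n = 7 + 10 = 17)
m(f, k) = -9/17
F(-9) + m(-1, 9)*a(6/(-3)) = 3 - 9/17*19 = 3 - 171/17 = -120/17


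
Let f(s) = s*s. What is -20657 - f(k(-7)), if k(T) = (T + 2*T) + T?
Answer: -21441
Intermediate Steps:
k(T) = 4*T (k(T) = 3*T + T = 4*T)
f(s) = s²
-20657 - f(k(-7)) = -20657 - (4*(-7))² = -20657 - 1*(-28)² = -20657 - 1*784 = -20657 - 784 = -21441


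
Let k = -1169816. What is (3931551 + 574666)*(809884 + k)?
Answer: -1621931697244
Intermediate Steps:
(3931551 + 574666)*(809884 + k) = (3931551 + 574666)*(809884 - 1169816) = 4506217*(-359932) = -1621931697244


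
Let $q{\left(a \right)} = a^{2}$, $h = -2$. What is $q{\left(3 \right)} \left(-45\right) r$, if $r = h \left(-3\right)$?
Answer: $-2430$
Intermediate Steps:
$r = 6$ ($r = \left(-2\right) \left(-3\right) = 6$)
$q{\left(3 \right)} \left(-45\right) r = 3^{2} \left(-45\right) 6 = 9 \left(-45\right) 6 = \left(-405\right) 6 = -2430$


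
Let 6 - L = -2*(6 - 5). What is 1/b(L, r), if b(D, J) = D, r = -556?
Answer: 1/8 ≈ 0.12500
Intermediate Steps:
L = 8 (L = 6 - (-2)*(6 - 5) = 6 - (-2) = 6 - 1*(-2) = 6 + 2 = 8)
1/b(L, r) = 1/8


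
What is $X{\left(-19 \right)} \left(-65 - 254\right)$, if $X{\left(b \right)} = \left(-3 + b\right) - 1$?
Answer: $7337$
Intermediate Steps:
$X{\left(b \right)} = -4 + b$
$X{\left(-19 \right)} \left(-65 - 254\right) = \left(-4 - 19\right) \left(-65 - 254\right) = \left(-23\right) \left(-319\right) = 7337$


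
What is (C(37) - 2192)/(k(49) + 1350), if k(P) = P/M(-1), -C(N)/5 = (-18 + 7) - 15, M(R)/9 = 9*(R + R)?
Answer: -334044/218651 ≈ -1.5278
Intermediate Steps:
M(R) = 162*R (M(R) = 9*(9*(R + R)) = 9*(9*(2*R)) = 9*(18*R) = 162*R)
C(N) = 130 (C(N) = -5*((-18 + 7) - 15) = -5*(-11 - 15) = -5*(-26) = 130)
k(P) = -P/162 (k(P) = P/((162*(-1))) = P/(-162) = P*(-1/162) = -P/162)
(C(37) - 2192)/(k(49) + 1350) = (130 - 2192)/(-1/162*49 + 1350) = -2062/(-49/162 + 1350) = -2062/218651/162 = -2062*162/218651 = -334044/218651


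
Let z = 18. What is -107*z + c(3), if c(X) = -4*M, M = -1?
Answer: -1922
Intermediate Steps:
c(X) = 4 (c(X) = -4*(-1) = 4)
-107*z + c(3) = -107*18 + 4 = -1926 + 4 = -1922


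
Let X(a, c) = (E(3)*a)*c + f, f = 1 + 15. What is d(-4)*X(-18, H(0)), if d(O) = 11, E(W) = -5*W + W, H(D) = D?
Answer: 176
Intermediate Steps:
E(W) = -4*W
f = 16
X(a, c) = 16 - 12*a*c (X(a, c) = ((-4*3)*a)*c + 16 = (-12*a)*c + 16 = -12*a*c + 16 = 16 - 12*a*c)
d(-4)*X(-18, H(0)) = 11*(16 - 12*(-18)*0) = 11*(16 + 0) = 11*16 = 176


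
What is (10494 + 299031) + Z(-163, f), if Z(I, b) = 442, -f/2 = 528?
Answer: 309967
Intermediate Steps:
f = -1056 (f = -2*528 = -1056)
(10494 + 299031) + Z(-163, f) = (10494 + 299031) + 442 = 309525 + 442 = 309967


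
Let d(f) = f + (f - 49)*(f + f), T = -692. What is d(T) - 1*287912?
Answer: 736940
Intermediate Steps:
d(f) = f + 2*f*(-49 + f) (d(f) = f + (-49 + f)*(2*f) = f + 2*f*(-49 + f))
d(T) - 1*287912 = -692*(-97 + 2*(-692)) - 1*287912 = -692*(-97 - 1384) - 287912 = -692*(-1481) - 287912 = 1024852 - 287912 = 736940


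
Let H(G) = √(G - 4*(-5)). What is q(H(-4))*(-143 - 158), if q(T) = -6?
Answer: 1806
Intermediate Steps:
H(G) = √(20 + G) (H(G) = √(G + 20) = √(20 + G))
q(H(-4))*(-143 - 158) = -6*(-143 - 158) = -6*(-301) = 1806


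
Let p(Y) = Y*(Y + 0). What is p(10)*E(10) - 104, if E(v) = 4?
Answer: 296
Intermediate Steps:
p(Y) = Y² (p(Y) = Y*Y = Y²)
p(10)*E(10) - 104 = 10²*4 - 104 = 100*4 - 104 = 400 - 104 = 296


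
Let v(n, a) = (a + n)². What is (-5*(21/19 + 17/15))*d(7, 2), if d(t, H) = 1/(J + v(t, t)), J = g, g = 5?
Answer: -638/11457 ≈ -0.055686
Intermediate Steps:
J = 5
d(t, H) = 1/(5 + 4*t²) (d(t, H) = 1/(5 + (t + t)²) = 1/(5 + (2*t)²) = 1/(5 + 4*t²))
(-5*(21/19 + 17/15))*d(7, 2) = (-5*(21/19 + 17/15))/(5 + 4*7²) = (-5*(21*(1/19) + 17*(1/15)))/(5 + 4*49) = (-5*(21/19 + 17/15))/(5 + 196) = -5*638/285/201 = -638/57*1/201 = -638/11457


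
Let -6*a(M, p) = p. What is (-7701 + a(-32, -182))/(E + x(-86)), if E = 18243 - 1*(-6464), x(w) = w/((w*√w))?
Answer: -48895943624/157492449045 - 23012*I*√86/157492449045 ≈ -0.31047 - 1.355e-6*I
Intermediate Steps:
a(M, p) = -p/6
x(w) = w^(-½) (x(w) = w/(w^(3/2)) = w/w^(3/2) = w^(-½))
E = 24707 (E = 18243 + 6464 = 24707)
(-7701 + a(-32, -182))/(E + x(-86)) = (-7701 - ⅙*(-182))/(24707 + (-86)^(-½)) = (-7701 + 91/3)/(24707 - I*√86/86) = -23012/(3*(24707 - I*√86/86))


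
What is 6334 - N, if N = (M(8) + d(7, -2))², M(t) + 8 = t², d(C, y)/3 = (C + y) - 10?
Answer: 4653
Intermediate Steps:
d(C, y) = -30 + 3*C + 3*y (d(C, y) = 3*((C + y) - 10) = 3*(-10 + C + y) = -30 + 3*C + 3*y)
M(t) = -8 + t²
N = 1681 (N = ((-8 + 8²) + (-30 + 3*7 + 3*(-2)))² = ((-8 + 64) + (-30 + 21 - 6))² = (56 - 15)² = 41² = 1681)
6334 - N = 6334 - 1*1681 = 6334 - 1681 = 4653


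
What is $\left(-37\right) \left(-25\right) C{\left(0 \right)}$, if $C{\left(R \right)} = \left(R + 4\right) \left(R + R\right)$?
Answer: $0$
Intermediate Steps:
$C{\left(R \right)} = 2 R \left(4 + R\right)$ ($C{\left(R \right)} = \left(4 + R\right) 2 R = 2 R \left(4 + R\right)$)
$\left(-37\right) \left(-25\right) C{\left(0 \right)} = \left(-37\right) \left(-25\right) 2 \cdot 0 \left(4 + 0\right) = 925 \cdot 2 \cdot 0 \cdot 4 = 925 \cdot 0 = 0$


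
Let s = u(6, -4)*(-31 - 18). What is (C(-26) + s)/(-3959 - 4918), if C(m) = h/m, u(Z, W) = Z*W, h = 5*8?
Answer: -1388/10491 ≈ -0.13230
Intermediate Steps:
h = 40
u(Z, W) = W*Z
C(m) = 40/m
s = 1176 (s = (-4*6)*(-31 - 18) = -24*(-49) = 1176)
(C(-26) + s)/(-3959 - 4918) = (40/(-26) + 1176)/(-3959 - 4918) = (40*(-1/26) + 1176)/(-8877) = (-20/13 + 1176)*(-1/8877) = (15268/13)*(-1/8877) = -1388/10491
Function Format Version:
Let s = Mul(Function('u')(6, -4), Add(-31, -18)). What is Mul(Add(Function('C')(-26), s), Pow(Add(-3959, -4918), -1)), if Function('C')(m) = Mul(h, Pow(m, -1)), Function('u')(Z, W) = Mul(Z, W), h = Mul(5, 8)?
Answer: Rational(-1388, 10491) ≈ -0.13230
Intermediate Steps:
h = 40
Function('u')(Z, W) = Mul(W, Z)
Function('C')(m) = Mul(40, Pow(m, -1))
s = 1176 (s = Mul(Mul(-4, 6), Add(-31, -18)) = Mul(-24, -49) = 1176)
Mul(Add(Function('C')(-26), s), Pow(Add(-3959, -4918), -1)) = Mul(Add(Mul(40, Pow(-26, -1)), 1176), Pow(Add(-3959, -4918), -1)) = Mul(Add(Mul(40, Rational(-1, 26)), 1176), Pow(-8877, -1)) = Mul(Add(Rational(-20, 13), 1176), Rational(-1, 8877)) = Mul(Rational(15268, 13), Rational(-1, 8877)) = Rational(-1388, 10491)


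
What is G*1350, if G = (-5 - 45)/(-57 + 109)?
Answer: -16875/13 ≈ -1298.1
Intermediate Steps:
G = -25/26 (G = -50/52 = -50*1/52 = -25/26 ≈ -0.96154)
G*1350 = -25/26*1350 = -16875/13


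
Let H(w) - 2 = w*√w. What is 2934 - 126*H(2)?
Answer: 2682 - 252*√2 ≈ 2325.6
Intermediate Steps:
H(w) = 2 + w^(3/2) (H(w) = 2 + w*√w = 2 + w^(3/2))
2934 - 126*H(2) = 2934 - 126*(2 + 2^(3/2)) = 2934 - 126*(2 + 2*√2) = 2934 - (252 + 252*√2) = 2934 + (-252 - 252*√2) = 2682 - 252*√2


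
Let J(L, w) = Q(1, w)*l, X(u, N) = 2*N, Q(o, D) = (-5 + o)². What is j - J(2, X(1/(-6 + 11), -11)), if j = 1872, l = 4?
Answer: 1808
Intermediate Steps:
J(L, w) = 64 (J(L, w) = (-5 + 1)²*4 = (-4)²*4 = 16*4 = 64)
j - J(2, X(1/(-6 + 11), -11)) = 1872 - 1*64 = 1872 - 64 = 1808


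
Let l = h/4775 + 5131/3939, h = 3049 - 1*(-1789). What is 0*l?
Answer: 0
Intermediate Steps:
h = 4838 (h = 3049 + 1789 = 4838)
l = 43557407/18808725 (l = 4838/4775 + 5131/3939 = 43557407/18808725 ≈ 2.3158)
0*l = 0*(43557407/18808725) = 0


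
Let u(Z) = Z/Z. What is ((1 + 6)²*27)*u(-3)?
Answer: 1323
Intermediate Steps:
u(Z) = 1
((1 + 6)²*27)*u(-3) = ((1 + 6)²*27)*1 = (7²*27)*1 = (49*27)*1 = 1323*1 = 1323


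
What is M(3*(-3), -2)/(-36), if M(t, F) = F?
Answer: 1/18 ≈ 0.055556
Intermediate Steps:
M(3*(-3), -2)/(-36) = -2/(-36) = -2*(-1/36) = 1/18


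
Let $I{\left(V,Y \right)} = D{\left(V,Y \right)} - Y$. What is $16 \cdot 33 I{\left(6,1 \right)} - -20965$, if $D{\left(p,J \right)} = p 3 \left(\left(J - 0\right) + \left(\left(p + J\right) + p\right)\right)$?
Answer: $153493$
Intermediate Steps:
$D{\left(p,J \right)} = 3 p \left(2 J + 2 p\right)$ ($D{\left(p,J \right)} = 3 p \left(\left(J + 0\right) + \left(\left(J + p\right) + p\right)\right) = 3 p \left(J + \left(J + 2 p\right)\right) = 3 p \left(2 J + 2 p\right)$)
$I{\left(V,Y \right)} = - Y + 6 V \left(V + Y\right)$ ($I{\left(V,Y \right)} = 6 V \left(Y + V\right) - Y = 6 V \left(V + Y\right) - Y = - Y + 6 V \left(V + Y\right)$)
$16 \cdot 33 I{\left(6,1 \right)} - -20965 = 16 \cdot 33 \left(\left(-1\right) 1 + 6 \cdot 6 \left(6 + 1\right)\right) - -20965 = 528 \left(-1 + 6 \cdot 6 \cdot 7\right) + 20965 = 528 \left(-1 + 252\right) + 20965 = 528 \cdot 251 + 20965 = 132528 + 20965 = 153493$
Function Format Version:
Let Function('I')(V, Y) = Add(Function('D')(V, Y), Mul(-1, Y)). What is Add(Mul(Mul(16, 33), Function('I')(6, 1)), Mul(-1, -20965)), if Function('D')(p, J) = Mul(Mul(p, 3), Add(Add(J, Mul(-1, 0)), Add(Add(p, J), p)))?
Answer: 153493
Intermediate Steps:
Function('D')(p, J) = Mul(3, p, Add(Mul(2, J), Mul(2, p))) (Function('D')(p, J) = Mul(Mul(3, p), Add(Add(J, 0), Add(Add(J, p), p))) = Mul(Mul(3, p), Add(J, Add(J, Mul(2, p)))) = Mul(Mul(3, p), Add(Mul(2, J), Mul(2, p))) = Mul(3, p, Add(Mul(2, J), Mul(2, p))))
Function('I')(V, Y) = Add(Mul(-1, Y), Mul(6, V, Add(V, Y))) (Function('I')(V, Y) = Add(Mul(6, V, Add(Y, V)), Mul(-1, Y)) = Add(Mul(6, V, Add(V, Y)), Mul(-1, Y)) = Add(Mul(-1, Y), Mul(6, V, Add(V, Y))))
Add(Mul(Mul(16, 33), Function('I')(6, 1)), Mul(-1, -20965)) = Add(Mul(Mul(16, 33), Add(Mul(-1, 1), Mul(6, 6, Add(6, 1)))), Mul(-1, -20965)) = Add(Mul(528, Add(-1, Mul(6, 6, 7))), 20965) = Add(Mul(528, Add(-1, 252)), 20965) = Add(Mul(528, 251), 20965) = Add(132528, 20965) = 153493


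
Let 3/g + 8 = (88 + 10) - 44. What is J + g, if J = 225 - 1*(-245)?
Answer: 21623/46 ≈ 470.07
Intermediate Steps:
J = 470 (J = 225 + 245 = 470)
g = 3/46 (g = 3/(-8 + ((88 + 10) - 44)) = 3/(-8 + (98 - 44)) = 3/(-8 + 54) = 3/46 ≈ 0.065217)
J + g = 470 + 3/46 = 21623/46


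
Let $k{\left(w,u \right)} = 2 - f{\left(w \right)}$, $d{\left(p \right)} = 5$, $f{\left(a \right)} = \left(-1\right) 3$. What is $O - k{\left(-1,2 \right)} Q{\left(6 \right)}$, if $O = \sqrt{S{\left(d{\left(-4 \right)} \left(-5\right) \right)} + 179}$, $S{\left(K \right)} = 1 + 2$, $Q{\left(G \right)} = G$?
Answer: $-30 + \sqrt{182} \approx -16.509$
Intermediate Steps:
$f{\left(a \right)} = -3$
$S{\left(K \right)} = 3$
$k{\left(w,u \right)} = 5$ ($k{\left(w,u \right)} = 2 - -3 = 2 + 3 = 5$)
$O = \sqrt{182}$ ($O = \sqrt{3 + 179} = \sqrt{182} \approx 13.491$)
$O - k{\left(-1,2 \right)} Q{\left(6 \right)} = \sqrt{182} - 5 \cdot 6 = \sqrt{182} - 30 = -30 + \sqrt{182}$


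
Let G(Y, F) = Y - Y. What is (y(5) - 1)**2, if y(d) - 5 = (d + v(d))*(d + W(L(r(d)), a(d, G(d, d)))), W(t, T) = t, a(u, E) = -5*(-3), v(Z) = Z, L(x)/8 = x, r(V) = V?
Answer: 206116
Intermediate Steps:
L(x) = 8*x
G(Y, F) = 0
a(u, E) = 15
y(d) = 5 + 18*d**2 (y(d) = 5 + (d + d)*(d + 8*d) = 5 + (2*d)*(9*d) = 5 + 18*d**2)
(y(5) - 1)**2 = ((5 + 18*5**2) - 1)**2 = ((5 + 18*25) - 1)**2 = ((5 + 450) - 1)**2 = (455 - 1)**2 = 454**2 = 206116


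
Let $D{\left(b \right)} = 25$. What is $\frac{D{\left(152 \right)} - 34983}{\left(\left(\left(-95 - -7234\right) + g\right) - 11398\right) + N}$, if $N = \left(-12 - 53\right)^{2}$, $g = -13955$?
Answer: $\frac{34958}{13989} \approx 2.499$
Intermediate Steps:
$N = 4225$ ($N = \left(-65\right)^{2} = 4225$)
$\frac{D{\left(152 \right)} - 34983}{\left(\left(\left(-95 - -7234\right) + g\right) - 11398\right) + N} = \frac{25 - 34983}{\left(\left(\left(-95 - -7234\right) - 13955\right) - 11398\right) + 4225} = - \frac{34958}{\left(\left(\left(-95 + 7234\right) - 13955\right) - 11398\right) + 4225} = - \frac{34958}{\left(\left(7139 - 13955\right) - 11398\right) + 4225} = - \frac{34958}{\left(-6816 - 11398\right) + 4225} = - \frac{34958}{-18214 + 4225} = - \frac{34958}{-13989} = \left(-34958\right) \left(- \frac{1}{13989}\right) = \frac{34958}{13989}$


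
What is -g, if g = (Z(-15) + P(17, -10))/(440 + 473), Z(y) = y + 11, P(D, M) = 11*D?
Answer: -183/913 ≈ -0.20044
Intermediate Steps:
Z(y) = 11 + y
g = 183/913 (g = ((11 - 15) + 11*17)/(440 + 473) = (-4 + 187)/913 = 183*(1/913) = 183/913 ≈ 0.20044)
-g = -1*183/913 = -183/913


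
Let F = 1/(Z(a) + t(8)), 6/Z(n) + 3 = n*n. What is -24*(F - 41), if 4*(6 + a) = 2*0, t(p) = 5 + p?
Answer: 142416/145 ≈ 982.18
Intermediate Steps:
a = -6 (a = -6 + (2*0)/4 = -6 + (¼)*0 = -6 + 0 = -6)
Z(n) = 6/(-3 + n²) (Z(n) = 6/(-3 + n*n) = 6/(-3 + n²))
F = 11/145 (F = 1/(6/(-3 + (-6)²) + (5 + 8)) = 1/(6/(-3 + 36) + 13) = 1/(6/33 + 13) = 1/(6*(1/33) + 13) = 1/(2/11 + 13) = 1/(145/11) = 11/145 ≈ 0.075862)
-24*(F - 41) = -24*(11/145 - 41) = -24*(-5934/145) = 142416/145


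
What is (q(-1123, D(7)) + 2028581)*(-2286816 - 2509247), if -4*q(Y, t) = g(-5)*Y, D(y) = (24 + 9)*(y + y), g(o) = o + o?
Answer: -19431474659461/2 ≈ -9.7157e+12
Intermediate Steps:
g(o) = 2*o
D(y) = 66*y (D(y) = 33*(2*y) = 66*y)
q(Y, t) = 5*Y/2 (q(Y, t) = -2*(-5)*Y/4 = -(-5)*Y/2 = 5*Y/2)
(q(-1123, D(7)) + 2028581)*(-2286816 - 2509247) = ((5/2)*(-1123) + 2028581)*(-2286816 - 2509247) = (-5615/2 + 2028581)*(-4796063) = (4051547/2)*(-4796063) = -19431474659461/2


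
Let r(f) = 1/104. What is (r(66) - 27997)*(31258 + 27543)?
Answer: -171210107287/104 ≈ -1.6463e+9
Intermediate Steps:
r(f) = 1/104
(r(66) - 27997)*(31258 + 27543) = (1/104 - 27997)*(31258 + 27543) = -2911687/104*58801 = -171210107287/104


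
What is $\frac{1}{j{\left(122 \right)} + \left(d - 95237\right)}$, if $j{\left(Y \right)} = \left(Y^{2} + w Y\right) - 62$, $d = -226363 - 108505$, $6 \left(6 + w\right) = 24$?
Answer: $- \frac{1}{415527} \approx -2.4066 \cdot 10^{-6}$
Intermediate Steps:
$w = -2$ ($w = -6 + \frac{1}{6} \cdot 24 = -6 + 4 = -2$)
$d = -334868$
$j{\left(Y \right)} = -62 + Y^{2} - 2 Y$ ($j{\left(Y \right)} = \left(Y^{2} - 2 Y\right) - 62 = -62 + Y^{2} - 2 Y$)
$\frac{1}{j{\left(122 \right)} + \left(d - 95237\right)} = \frac{1}{\left(-62 + 122^{2} - 244\right) - 430105} = \frac{1}{\left(-62 + 14884 - 244\right) - 430105} = \frac{1}{14578 - 430105} = \frac{1}{-415527} = - \frac{1}{415527}$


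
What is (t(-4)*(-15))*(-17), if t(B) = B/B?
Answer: 255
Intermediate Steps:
t(B) = 1
(t(-4)*(-15))*(-17) = (1*(-15))*(-17) = -15*(-17) = 255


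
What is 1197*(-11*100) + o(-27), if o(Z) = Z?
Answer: -1316727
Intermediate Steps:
1197*(-11*100) + o(-27) = 1197*(-11*100) - 27 = 1197*(-1100) - 27 = -1316700 - 27 = -1316727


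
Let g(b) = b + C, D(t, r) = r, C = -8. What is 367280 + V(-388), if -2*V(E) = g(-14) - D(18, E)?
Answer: 367097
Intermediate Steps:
g(b) = -8 + b (g(b) = b - 8 = -8 + b)
V(E) = 11 + E/2 (V(E) = -((-8 - 14) - E)/2 = -(-22 - E)/2 = 11 + E/2)
367280 + V(-388) = 367280 + (11 + (½)*(-388)) = 367280 + (11 - 194) = 367280 - 183 = 367097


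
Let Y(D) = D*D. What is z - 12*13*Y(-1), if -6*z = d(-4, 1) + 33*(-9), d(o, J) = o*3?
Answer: -209/2 ≈ -104.50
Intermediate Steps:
Y(D) = D**2
d(o, J) = 3*o
z = 103/2 (z = -(3*(-4) + 33*(-9))/6 = -(-12 - 297)/6 = -1/6*(-309) = 103/2 ≈ 51.500)
z - 12*13*Y(-1) = 103/2 - 12*13*(-1)**2 = 103/2 - 156 = -209/2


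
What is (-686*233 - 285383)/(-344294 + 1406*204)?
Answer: 63603/8210 ≈ 7.7470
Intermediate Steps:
(-686*233 - 285383)/(-344294 + 1406*204) = (-159838 - 285383)/(-344294 + 286824) = -445221/(-57470) = -445221*(-1/57470) = 63603/8210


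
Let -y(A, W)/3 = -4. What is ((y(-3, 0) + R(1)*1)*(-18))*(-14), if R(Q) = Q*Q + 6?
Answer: 4788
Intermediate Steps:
y(A, W) = 12 (y(A, W) = -3*(-4) = 12)
R(Q) = 6 + Q² (R(Q) = Q² + 6 = 6 + Q²)
((y(-3, 0) + R(1)*1)*(-18))*(-14) = ((12 + (6 + 1²)*1)*(-18))*(-14) = ((12 + (6 + 1)*1)*(-18))*(-14) = ((12 + 7*1)*(-18))*(-14) = ((12 + 7)*(-18))*(-14) = (19*(-18))*(-14) = -342*(-14) = 4788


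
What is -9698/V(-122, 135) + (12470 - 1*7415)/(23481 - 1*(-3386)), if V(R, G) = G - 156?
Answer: 260662321/564207 ≈ 462.00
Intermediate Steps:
V(R, G) = -156 + G
-9698/V(-122, 135) + (12470 - 1*7415)/(23481 - 1*(-3386)) = -9698/(-156 + 135) + (12470 - 1*7415)/(23481 - 1*(-3386)) = -9698/(-21) + (12470 - 7415)/(23481 + 3386) = -9698*(-1/21) + 5055/26867 = 9698/21 + 5055*(1/26867) = 9698/21 + 5055/26867 = 260662321/564207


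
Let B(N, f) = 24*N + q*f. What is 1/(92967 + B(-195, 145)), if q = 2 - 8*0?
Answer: 1/88577 ≈ 1.1290e-5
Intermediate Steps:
q = 2 (q = 2 + 0 = 2)
B(N, f) = 2*f + 24*N (B(N, f) = 24*N + 2*f = 2*f + 24*N)
1/(92967 + B(-195, 145)) = 1/(92967 + (2*145 + 24*(-195))) = 1/(92967 + (290 - 4680)) = 1/(92967 - 4390) = 1/88577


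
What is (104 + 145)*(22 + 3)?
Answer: 6225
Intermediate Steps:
(104 + 145)*(22 + 3) = 249*25 = 6225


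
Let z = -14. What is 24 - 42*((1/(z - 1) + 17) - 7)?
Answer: -1966/5 ≈ -393.20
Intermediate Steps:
24 - 42*((1/(z - 1) + 17) - 7) = 24 - 42*((1/(-14 - 1) + 17) - 7) = 24 - 42*((1/(-15) + 17) - 7) = 24 - 42*((-1/15 + 17) - 7) = 24 - 42*(254/15 - 7) = 24 - 42*149/15 = 24 - 2086/5 = -1966/5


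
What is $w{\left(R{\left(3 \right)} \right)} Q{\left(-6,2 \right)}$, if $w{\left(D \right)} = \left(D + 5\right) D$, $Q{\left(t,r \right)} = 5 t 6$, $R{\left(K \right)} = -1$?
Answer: $720$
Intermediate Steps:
$Q{\left(t,r \right)} = 30 t$
$w{\left(D \right)} = D \left(5 + D\right)$ ($w{\left(D \right)} = \left(5 + D\right) D = D \left(5 + D\right)$)
$w{\left(R{\left(3 \right)} \right)} Q{\left(-6,2 \right)} = - (5 - 1) 30 \left(-6\right) = \left(-1\right) 4 \left(-180\right) = \left(-4\right) \left(-180\right) = 720$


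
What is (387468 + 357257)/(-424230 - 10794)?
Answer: -744725/435024 ≈ -1.7119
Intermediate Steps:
(387468 + 357257)/(-424230 - 10794) = 744725/(-435024) = 744725*(-1/435024) = -744725/435024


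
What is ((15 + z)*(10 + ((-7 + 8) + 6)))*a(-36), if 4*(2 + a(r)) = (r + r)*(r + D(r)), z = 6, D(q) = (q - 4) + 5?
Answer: 455532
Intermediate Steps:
D(q) = 1 + q (D(q) = (-4 + q) + 5 = 1 + q)
a(r) = -2 + r*(1 + 2*r)/2 (a(r) = -2 + ((r + r)*(r + (1 + r)))/4 = -2 + ((2*r)*(1 + 2*r))/4 = -2 + (2*r*(1 + 2*r))/4 = -2 + r*(1 + 2*r)/2)
((15 + z)*(10 + ((-7 + 8) + 6)))*a(-36) = ((15 + 6)*(10 + ((-7 + 8) + 6)))*(-2 + (-36)² + (½)*(-36)) = (21*(10 + (1 + 6)))*(-2 + 1296 - 18) = (21*(10 + 7))*1276 = (21*17)*1276 = 357*1276 = 455532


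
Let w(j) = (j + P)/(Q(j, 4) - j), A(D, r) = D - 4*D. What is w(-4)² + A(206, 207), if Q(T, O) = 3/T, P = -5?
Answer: -103146/169 ≈ -610.33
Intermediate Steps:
A(D, r) = -3*D (A(D, r) = D - 4*D = -3*D)
w(j) = (-5 + j)/(-j + 3/j) (w(j) = (j - 5)/(3/j - j) = (-5 + j)/(-j + 3/j))
w(-4)² + A(206, 207) = (-4*(5 - 1*(-4))/(-3 + (-4)²))² - 3*206 = (-4*(5 + 4)/(-3 + 16))² - 618 = (-4*9/13)² - 618 = (-4*1/13*9)² - 618 = (-36/13)² - 618 = 1296/169 - 618 = -103146/169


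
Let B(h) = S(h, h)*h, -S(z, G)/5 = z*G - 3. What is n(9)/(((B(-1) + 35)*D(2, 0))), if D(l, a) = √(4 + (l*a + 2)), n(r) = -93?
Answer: -31*√6/50 ≈ -1.5187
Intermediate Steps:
S(z, G) = 15 - 5*G*z (S(z, G) = -5*(z*G - 3) = -5*(G*z - 3) = -5*(-3 + G*z) = 15 - 5*G*z)
D(l, a) = √(6 + a*l) (D(l, a) = √(4 + (a*l + 2)) = √(4 + (2 + a*l)) = √(6 + a*l))
B(h) = h*(15 - 5*h²) (B(h) = (15 - 5*h*h)*h = (15 - 5*h²)*h = h*(15 - 5*h²))
n(9)/(((B(-1) + 35)*D(2, 0))) = -93*1/(√(6 + 0*2)*(5*(-1)*(3 - 1*(-1)²) + 35)) = -93*1/(√(6 + 0)*(5*(-1)*(3 - 1*1) + 35)) = -93*√6/(6*(5*(-1)*(3 - 1) + 35)) = -93*√6/(6*(5*(-1)*2 + 35)) = -93*√6/(6*(-10 + 35)) = -93*√6/150 = -31*√6/50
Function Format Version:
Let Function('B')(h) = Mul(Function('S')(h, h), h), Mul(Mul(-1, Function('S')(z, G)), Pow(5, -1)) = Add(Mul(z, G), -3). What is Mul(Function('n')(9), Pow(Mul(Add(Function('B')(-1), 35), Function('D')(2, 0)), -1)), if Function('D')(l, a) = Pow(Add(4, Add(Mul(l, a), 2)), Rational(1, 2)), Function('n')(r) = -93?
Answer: Mul(Rational(-31, 50), Pow(6, Rational(1, 2))) ≈ -1.5187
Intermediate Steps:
Function('S')(z, G) = Add(15, Mul(-5, G, z)) (Function('S')(z, G) = Mul(-5, Add(Mul(z, G), -3)) = Mul(-5, Add(Mul(G, z), -3)) = Mul(-5, Add(-3, Mul(G, z))) = Add(15, Mul(-5, G, z)))
Function('D')(l, a) = Pow(Add(6, Mul(a, l)), Rational(1, 2)) (Function('D')(l, a) = Pow(Add(4, Add(Mul(a, l), 2)), Rational(1, 2)) = Pow(Add(4, Add(2, Mul(a, l))), Rational(1, 2)) = Pow(Add(6, Mul(a, l)), Rational(1, 2)))
Function('B')(h) = Mul(h, Add(15, Mul(-5, Pow(h, 2)))) (Function('B')(h) = Mul(Add(15, Mul(-5, h, h)), h) = Mul(Add(15, Mul(-5, Pow(h, 2))), h) = Mul(h, Add(15, Mul(-5, Pow(h, 2)))))
Mul(Function('n')(9), Pow(Mul(Add(Function('B')(-1), 35), Function('D')(2, 0)), -1)) = Mul(-93, Pow(Mul(Add(Mul(5, -1, Add(3, Mul(-1, Pow(-1, 2)))), 35), Pow(Add(6, Mul(0, 2)), Rational(1, 2))), -1)) = Mul(-93, Pow(Mul(Add(Mul(5, -1, Add(3, Mul(-1, 1))), 35), Pow(Add(6, 0), Rational(1, 2))), -1)) = Mul(-93, Pow(Mul(Add(Mul(5, -1, Add(3, -1)), 35), Pow(6, Rational(1, 2))), -1)) = Mul(-93, Pow(Mul(Add(Mul(5, -1, 2), 35), Pow(6, Rational(1, 2))), -1)) = Mul(-93, Pow(Mul(Add(-10, 35), Pow(6, Rational(1, 2))), -1)) = Mul(-93, Pow(Mul(25, Pow(6, Rational(1, 2))), -1)) = Mul(-93, Mul(Rational(1, 150), Pow(6, Rational(1, 2)))) = Mul(Rational(-31, 50), Pow(6, Rational(1, 2)))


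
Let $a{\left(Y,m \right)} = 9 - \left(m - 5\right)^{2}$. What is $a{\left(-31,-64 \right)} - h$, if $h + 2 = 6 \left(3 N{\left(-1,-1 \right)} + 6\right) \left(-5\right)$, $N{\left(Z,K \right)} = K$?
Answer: $-4660$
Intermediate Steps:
$a{\left(Y,m \right)} = 9 - \left(-5 + m\right)^{2}$
$h = -92$ ($h = -2 + 6 \left(3 \left(-1\right) + 6\right) \left(-5\right) = -2 + 6 \left(-3 + 6\right) \left(-5\right) = -2 + 6 \cdot 3 \left(-5\right) = -2 + 18 \left(-5\right) = -2 - 90 = -92$)
$a{\left(-31,-64 \right)} - h = \left(9 - \left(-5 - 64\right)^{2}\right) - -92 = \left(9 - \left(-69\right)^{2}\right) + 92 = \left(9 - 4761\right) + 92 = -4752 + 92 = -4660$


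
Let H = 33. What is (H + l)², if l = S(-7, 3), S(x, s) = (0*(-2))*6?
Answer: 1089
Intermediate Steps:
S(x, s) = 0 (S(x, s) = 0*6 = 0)
l = 0
(H + l)² = (33 + 0)² = 33² = 1089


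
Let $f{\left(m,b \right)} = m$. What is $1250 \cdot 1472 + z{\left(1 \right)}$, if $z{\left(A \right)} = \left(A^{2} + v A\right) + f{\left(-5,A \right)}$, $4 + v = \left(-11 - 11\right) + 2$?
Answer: $1839972$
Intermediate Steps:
$v = -24$ ($v = -4 + \left(\left(-11 - 11\right) + 2\right) = -4 + \left(-22 + 2\right) = -4 - 20 = -24$)
$z{\left(A \right)} = -5 + A^{2} - 24 A$ ($z{\left(A \right)} = \left(A^{2} - 24 A\right) - 5 = -5 + A^{2} - 24 A$)
$1250 \cdot 1472 + z{\left(1 \right)} = 1250 \cdot 1472 - \left(29 - 1\right) = 1840000 - 28 = 1839972$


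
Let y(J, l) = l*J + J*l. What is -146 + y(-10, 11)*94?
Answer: -20826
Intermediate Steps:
y(J, l) = 2*J*l (y(J, l) = J*l + J*l = 2*J*l)
-146 + y(-10, 11)*94 = -146 + (2*(-10)*11)*94 = -146 - 220*94 = -146 - 20680 = -20826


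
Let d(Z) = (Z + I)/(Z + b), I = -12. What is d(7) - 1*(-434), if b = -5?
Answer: 863/2 ≈ 431.50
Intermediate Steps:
d(Z) = (-12 + Z)/(-5 + Z) (d(Z) = (Z - 12)/(Z - 5) = (-12 + Z)/(-5 + Z))
d(7) - 1*(-434) = (-12 + 7)/(-5 + 7) - 1*(-434) = -5/2 + 434 = 863/2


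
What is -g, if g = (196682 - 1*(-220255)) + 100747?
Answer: -517684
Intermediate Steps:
g = 517684 (g = (196682 + 220255) + 100747 = 416937 + 100747 = 517684)
-g = -1*517684 = -517684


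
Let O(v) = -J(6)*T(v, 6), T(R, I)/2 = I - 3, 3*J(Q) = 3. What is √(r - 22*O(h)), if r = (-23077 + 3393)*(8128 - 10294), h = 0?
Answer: 2*√10658919 ≈ 6529.6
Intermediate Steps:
J(Q) = 1 (J(Q) = (⅓)*3 = 1)
T(R, I) = -6 + 2*I (T(R, I) = 2*(I - 3) = 2*(-3 + I) = -6 + 2*I)
r = 42635544 (r = -19684*(-2166) = 42635544)
O(v) = -6 (O(v) = -(-6 + 2*6) = -(-6 + 12) = -6)
√(r - 22*O(h)) = √(42635544 - 22*(-6)) = √(42635544 + 132) = √42635676 = 2*√10658919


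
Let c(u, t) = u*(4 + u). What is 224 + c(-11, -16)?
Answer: 301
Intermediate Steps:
224 + c(-11, -16) = 224 - 11*(4 - 11) = 224 - 11*(-7) = 224 + 77 = 301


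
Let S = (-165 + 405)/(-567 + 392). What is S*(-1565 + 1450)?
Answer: 1104/7 ≈ 157.71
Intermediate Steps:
S = -48/35 (S = 240/(-175) = 240*(-1/175) = -48/35 ≈ -1.3714)
S*(-1565 + 1450) = -48*(-1565 + 1450)/35 = -48/35*(-115) = 1104/7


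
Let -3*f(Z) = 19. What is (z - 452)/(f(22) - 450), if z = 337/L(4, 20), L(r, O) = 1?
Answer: 345/1369 ≈ 0.25201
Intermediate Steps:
f(Z) = -19/3 (f(Z) = -⅓*19 = -19/3)
z = 337 (z = 337/1 = 337*1 = 337)
(z - 452)/(f(22) - 450) = (337 - 452)/(-19/3 - 450) = -115/(-1369/3) = -115*(-3/1369) = 345/1369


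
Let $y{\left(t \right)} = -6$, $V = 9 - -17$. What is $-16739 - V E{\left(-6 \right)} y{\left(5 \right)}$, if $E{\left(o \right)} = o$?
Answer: $-17675$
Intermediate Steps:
$V = 26$ ($V = 9 + 17 = 26$)
$-16739 - V E{\left(-6 \right)} y{\left(5 \right)} = -16739 - 26 \left(-6\right) \left(-6\right) = -16739 - \left(-156\right) \left(-6\right) = -16739 - 936 = -17675$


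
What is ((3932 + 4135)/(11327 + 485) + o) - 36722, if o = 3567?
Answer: -391618793/11812 ≈ -33154.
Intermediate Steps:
((3932 + 4135)/(11327 + 485) + o) - 36722 = ((3932 + 4135)/(11327 + 485) + 3567) - 36722 = (8067/11812 + 3567) - 36722 = 42141471/11812 - 36722 = -391618793/11812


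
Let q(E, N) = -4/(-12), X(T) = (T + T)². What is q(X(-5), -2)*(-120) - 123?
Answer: -163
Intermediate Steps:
X(T) = 4*T² (X(T) = (2*T)² = 4*T²)
q(E, N) = ⅓ (q(E, N) = -4*(-1/12) = ⅓)
q(X(-5), -2)*(-120) - 123 = (⅓)*(-120) - 123 = -40 - 123 = -163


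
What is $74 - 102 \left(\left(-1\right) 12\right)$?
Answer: $1298$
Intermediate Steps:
$74 - 102 \left(\left(-1\right) 12\right) = 74 - -1224 = 74 + 1224 = 1298$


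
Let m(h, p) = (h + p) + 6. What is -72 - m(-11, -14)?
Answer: -53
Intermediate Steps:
m(h, p) = 6 + h + p
-72 - m(-11, -14) = -72 - (6 - 11 - 14) = -72 - 1*(-19) = -72 + 19 = -53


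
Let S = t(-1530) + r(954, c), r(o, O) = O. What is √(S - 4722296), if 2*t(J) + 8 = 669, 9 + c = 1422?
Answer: I*√18882210/2 ≈ 2172.7*I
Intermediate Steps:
c = 1413 (c = -9 + 1422 = 1413)
t(J) = 661/2 (t(J) = -4 + (½)*669 = -4 + 669/2 = 661/2)
S = 3487/2 (S = 661/2 + 1413 = 3487/2 ≈ 1743.5)
√(S - 4722296) = √(3487/2 - 4722296) = √(-9441105/2) = I*√18882210/2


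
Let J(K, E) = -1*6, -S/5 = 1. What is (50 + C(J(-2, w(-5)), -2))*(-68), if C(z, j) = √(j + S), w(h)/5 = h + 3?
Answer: -3400 - 68*I*√7 ≈ -3400.0 - 179.91*I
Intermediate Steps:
S = -5 (S = -5*1 = -5)
w(h) = 15 + 5*h (w(h) = 5*(h + 3) = 5*(3 + h) = 15 + 5*h)
J(K, E) = -6
C(z, j) = √(-5 + j) (C(z, j) = √(j - 5) = √(-5 + j))
(50 + C(J(-2, w(-5)), -2))*(-68) = (50 + √(-5 - 2))*(-68) = (50 + √(-7))*(-68) = (50 + I*√7)*(-68) = -3400 - 68*I*√7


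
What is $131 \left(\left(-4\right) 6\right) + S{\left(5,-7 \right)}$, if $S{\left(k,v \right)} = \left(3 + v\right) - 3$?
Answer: $-3151$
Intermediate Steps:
$S{\left(k,v \right)} = v$
$131 \left(\left(-4\right) 6\right) + S{\left(5,-7 \right)} = 131 \left(\left(-4\right) 6\right) - 7 = 131 \left(-24\right) - 7 = -3144 - 7 = -3151$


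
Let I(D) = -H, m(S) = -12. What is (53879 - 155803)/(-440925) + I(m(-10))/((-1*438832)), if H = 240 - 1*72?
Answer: 5600198521/24186499950 ≈ 0.23154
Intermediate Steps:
H = 168 (H = 240 - 72 = 168)
I(D) = -168 (I(D) = -1*168 = -168)
(53879 - 155803)/(-440925) + I(m(-10))/((-1*438832)) = (53879 - 155803)/(-440925) - 168/((-1*438832)) = -101924*(-1/440925) - 168/(-438832) = 101924/440925 - 168*(-1/438832) = 101924/440925 + 21/54854 = 5600198521/24186499950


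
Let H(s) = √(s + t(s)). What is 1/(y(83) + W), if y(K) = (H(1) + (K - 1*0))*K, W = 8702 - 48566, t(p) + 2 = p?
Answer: -1/32975 ≈ -3.0326e-5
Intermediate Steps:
t(p) = -2 + p
W = -39864
H(s) = √(-2 + 2*s) (H(s) = √(s + (-2 + s)) = √(-2 + 2*s))
y(K) = K² (y(K) = (√(-2 + 2*1) + (K - 1*0))*K = (√(-2 + 2) + (K + 0))*K = (√0 + K)*K = (0 + K)*K = K*K = K²)
1/(y(83) + W) = 1/(83² - 39864) = 1/(6889 - 39864) = 1/(-32975) = -1/32975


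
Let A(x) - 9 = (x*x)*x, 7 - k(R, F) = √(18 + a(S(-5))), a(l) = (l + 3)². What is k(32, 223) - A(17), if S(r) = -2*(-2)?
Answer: -4915 - √67 ≈ -4923.2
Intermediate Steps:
S(r) = 4
a(l) = (3 + l)²
k(R, F) = 7 - √67 (k(R, F) = 7 - √(18 + (3 + 4)²) = 7 - √(18 + 7²) = 7 - √(18 + 49) = 7 - √67)
A(x) = 9 + x³ (A(x) = 9 + (x*x)*x = 9 + x²*x = 9 + x³)
k(32, 223) - A(17) = (7 - √67) - (9 + 17³) = (7 - √67) - (9 + 4913) = (7 - √67) - 1*4922 = (7 - √67) - 4922 = -4915 - √67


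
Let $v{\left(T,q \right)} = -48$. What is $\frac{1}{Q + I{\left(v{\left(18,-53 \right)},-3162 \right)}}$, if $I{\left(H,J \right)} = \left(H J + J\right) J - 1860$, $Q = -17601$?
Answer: $- \frac{1}{469936929} \approx -2.1279 \cdot 10^{-9}$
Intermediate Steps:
$I{\left(H,J \right)} = -1860 + J \left(J + H J\right)$ ($I{\left(H,J \right)} = \left(J + H J\right) J - 1860 = J \left(J + H J\right) - 1860 = -1860 + J \left(J + H J\right)$)
$\frac{1}{Q + I{\left(v{\left(18,-53 \right)},-3162 \right)}} = \frac{1}{-17601 - \left(1860 + 469917468\right)} = \frac{1}{-17601 - 469919328} = \frac{1}{-469936929} = - \frac{1}{469936929}$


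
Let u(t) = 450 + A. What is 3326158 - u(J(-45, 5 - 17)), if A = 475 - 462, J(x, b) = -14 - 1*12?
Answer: 3325695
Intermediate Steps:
J(x, b) = -26 (J(x, b) = -14 - 12 = -26)
A = 13
u(t) = 463 (u(t) = 450 + 13 = 463)
3326158 - u(J(-45, 5 - 17)) = 3326158 - 1*463 = 3326158 - 463 = 3325695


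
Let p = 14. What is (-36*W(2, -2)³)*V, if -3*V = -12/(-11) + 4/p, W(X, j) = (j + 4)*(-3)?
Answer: -274752/77 ≈ -3568.2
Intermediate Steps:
W(X, j) = -12 - 3*j (W(X, j) = (4 + j)*(-3) = -12 - 3*j)
V = -106/231 (V = -(-12/(-11) + 4/14)/3 = -(-12*(-1/11) + 4*(1/14))/3 = -(12/11 + 2/7)/3 = -⅓*106/77 = -106/231 ≈ -0.45887)
(-36*W(2, -2)³)*V = -36*(-12 - 3*(-2))³*(-106/231) = -36*(-12 + 6)³*(-106/231) = -36*(-6)³*(-106/231) = -36*(-216)*(-106/231) = 7776*(-106/231) = -274752/77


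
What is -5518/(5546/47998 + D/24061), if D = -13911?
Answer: 1593156791701/133564468 ≈ 11928.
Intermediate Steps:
-5518/(5546/47998 + D/24061) = -5518/(5546/47998 - 13911/24061) = -5518/(5546*(1/47998) - 13911*1/24061) = -5518/(2773/23999 - 13911/24061) = -5518/(-267128936/577439939) = -5518*(-577439939/267128936) = 1593156791701/133564468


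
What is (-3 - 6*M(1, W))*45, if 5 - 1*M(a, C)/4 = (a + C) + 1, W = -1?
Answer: -4455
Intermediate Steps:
M(a, C) = 16 - 4*C - 4*a (M(a, C) = 20 - 4*((a + C) + 1) = 20 - 4*((C + a) + 1) = 20 - 4*(1 + C + a) = 20 + (-4 - 4*C - 4*a) = 16 - 4*C - 4*a)
(-3 - 6*M(1, W))*45 = (-3 - 6*(16 - 4*(-1) - 4*1))*45 = (-3 - 6*(16 + 4 - 4))*45 = (-3 - 6*16)*45 = (-3 - 96)*45 = -99*45 = -4455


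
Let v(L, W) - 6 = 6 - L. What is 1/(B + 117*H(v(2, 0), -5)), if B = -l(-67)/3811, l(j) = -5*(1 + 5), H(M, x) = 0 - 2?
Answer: -3811/891744 ≈ -0.0042736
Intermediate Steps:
v(L, W) = 12 - L (v(L, W) = 6 + (6 - L) = 12 - L)
H(M, x) = -2
l(j) = -30 (l(j) = -5*6 = -30)
B = 30/3811 (B = -1*(-30)/3811 = 30*(1/3811) = 30/3811 ≈ 0.0078720)
1/(B + 117*H(v(2, 0), -5)) = 1/(30/3811 + 117*(-2)) = 1/(30/3811 - 234) = 1/(-891744/3811) = -3811/891744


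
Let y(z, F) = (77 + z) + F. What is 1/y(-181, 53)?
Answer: -1/51 ≈ -0.019608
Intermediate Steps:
y(z, F) = 77 + F + z
1/y(-181, 53) = 1/(77 + 53 - 181) = 1/(-51) = -1/51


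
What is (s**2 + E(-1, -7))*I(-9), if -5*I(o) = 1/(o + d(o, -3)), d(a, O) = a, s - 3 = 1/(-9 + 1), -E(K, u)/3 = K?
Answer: 721/5760 ≈ 0.12517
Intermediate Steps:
E(K, u) = -3*K
s = 23/8 (s = 3 + 1/(-9 + 1) = 3 + 1/(-8) = 3 - 1/8 = 23/8 ≈ 2.8750)
I(o) = -1/(10*o) (I(o) = -1/(5*(o + o)) = -1/(2*o)/5 = -1/(10*o))
(s**2 + E(-1, -7))*I(-9) = ((23/8)**2 - 3*(-1))*(-1/10/(-9)) = (529/64 + 3)*(-1/10*(-1/9)) = (721/64)*(1/90) = 721/5760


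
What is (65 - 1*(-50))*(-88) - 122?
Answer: -10242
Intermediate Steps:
(65 - 1*(-50))*(-88) - 122 = (65 + 50)*(-88) - 122 = 115*(-88) - 122 = -10120 - 122 = -10242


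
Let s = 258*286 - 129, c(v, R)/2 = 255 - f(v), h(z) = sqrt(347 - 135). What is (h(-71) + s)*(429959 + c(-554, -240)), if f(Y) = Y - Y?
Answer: 31707916071 + 860938*sqrt(53) ≈ 3.1714e+10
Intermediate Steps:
f(Y) = 0
h(z) = 2*sqrt(53) (h(z) = sqrt(212) = 2*sqrt(53))
c(v, R) = 510 (c(v, R) = 2*(255 - 1*0) = 2*(255 + 0) = 2*255 = 510)
s = 73659 (s = 73788 - 129 = 73659)
(h(-71) + s)*(429959 + c(-554, -240)) = (2*sqrt(53) + 73659)*(429959 + 510) = (73659 + 2*sqrt(53))*430469 = 31707916071 + 860938*sqrt(53)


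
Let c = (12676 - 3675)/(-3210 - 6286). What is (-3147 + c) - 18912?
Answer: -209481265/9496 ≈ -22060.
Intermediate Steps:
c = -9001/9496 (c = 9001/(-9496) = 9001*(-1/9496) = -9001/9496 ≈ -0.94787)
(-3147 + c) - 18912 = (-3147 - 9001/9496) - 18912 = -29892913/9496 - 18912 = -209481265/9496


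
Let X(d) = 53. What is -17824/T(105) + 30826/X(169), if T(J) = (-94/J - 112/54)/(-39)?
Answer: -17364694402/74359 ≈ -2.3353e+5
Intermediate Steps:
T(J) = 56/1053 + 94/(39*J) (T(J) = (-94/J - 112*1/54)*(-1/39) = (-94/J - 56/27)*(-1/39) = (-56/27 - 94/J)*(-1/39) = 56/1053 + 94/(39*J))
-17824/T(105) + 30826/X(169) = -17824*110565/(2*(1269 + 28*105)) + 30826/53 = -17824*110565/(2*(1269 + 2940)) + 30826*(1/53) = -17824/((2/1053)*(1/105)*4209) + 30826/53 = -17824/2806/36855 + 30826/53 = -17824*36855/2806 + 30826/53 = -328451760/1403 + 30826/53 = -17364694402/74359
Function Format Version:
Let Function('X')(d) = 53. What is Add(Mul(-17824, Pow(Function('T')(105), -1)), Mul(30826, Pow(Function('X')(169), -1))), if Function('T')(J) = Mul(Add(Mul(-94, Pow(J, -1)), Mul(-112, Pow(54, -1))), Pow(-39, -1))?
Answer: Rational(-17364694402, 74359) ≈ -2.3353e+5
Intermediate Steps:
Function('T')(J) = Add(Rational(56, 1053), Mul(Rational(94, 39), Pow(J, -1))) (Function('T')(J) = Mul(Add(Mul(-94, Pow(J, -1)), Mul(-112, Rational(1, 54))), Rational(-1, 39)) = Mul(Add(Mul(-94, Pow(J, -1)), Rational(-56, 27)), Rational(-1, 39)) = Mul(Add(Rational(-56, 27), Mul(-94, Pow(J, -1))), Rational(-1, 39)) = Add(Rational(56, 1053), Mul(Rational(94, 39), Pow(J, -1))))
Add(Mul(-17824, Pow(Function('T')(105), -1)), Mul(30826, Pow(Function('X')(169), -1))) = Add(Mul(-17824, Pow(Mul(Rational(2, 1053), Pow(105, -1), Add(1269, Mul(28, 105))), -1)), Mul(30826, Pow(53, -1))) = Add(Mul(-17824, Pow(Mul(Rational(2, 1053), Rational(1, 105), Add(1269, 2940)), -1)), Mul(30826, Rational(1, 53))) = Add(Mul(-17824, Pow(Mul(Rational(2, 1053), Rational(1, 105), 4209), -1)), Rational(30826, 53)) = Add(Mul(-17824, Pow(Rational(2806, 36855), -1)), Rational(30826, 53)) = Add(Mul(-17824, Rational(36855, 2806)), Rational(30826, 53)) = Add(Rational(-328451760, 1403), Rational(30826, 53)) = Rational(-17364694402, 74359)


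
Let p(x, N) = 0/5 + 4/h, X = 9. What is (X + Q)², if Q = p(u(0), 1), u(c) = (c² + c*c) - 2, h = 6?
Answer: 841/9 ≈ 93.444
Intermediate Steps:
u(c) = -2 + 2*c² (u(c) = (c² + c²) - 2 = 2*c² - 2 = -2 + 2*c²)
p(x, N) = ⅔ (p(x, N) = 0/5 + 4/6 = 0*(⅕) + 4*(⅙) = 0 + ⅔ = ⅔)
Q = ⅔ ≈ 0.66667
(X + Q)² = (9 + ⅔)² = (29/3)² = 841/9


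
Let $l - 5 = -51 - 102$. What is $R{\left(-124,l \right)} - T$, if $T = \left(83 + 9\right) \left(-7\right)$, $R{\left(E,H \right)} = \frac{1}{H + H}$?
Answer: $\frac{190623}{296} \approx 644.0$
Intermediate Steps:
$l = -148$ ($l = 5 - 153 = -148$)
$R{\left(E,H \right)} = \frac{1}{2 H}$
$T = -644$ ($T = 92 \left(-7\right) = -644$)
$R{\left(-124,l \right)} - T = \frac{1}{2 \left(-148\right)} - -644 = \frac{1}{2} \left(- \frac{1}{148}\right) + 644 = - \frac{1}{296} + 644 = \frac{190623}{296}$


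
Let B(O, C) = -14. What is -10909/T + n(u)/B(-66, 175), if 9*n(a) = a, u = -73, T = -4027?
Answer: 1668505/507402 ≈ 3.2883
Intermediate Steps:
n(a) = a/9
-10909/T + n(u)/B(-66, 175) = -10909/(-4027) + ((⅑)*(-73))/(-14) = -10909*(-1/4027) - 73/9*(-1/14) = 10909/4027 + 73/126 = 1668505/507402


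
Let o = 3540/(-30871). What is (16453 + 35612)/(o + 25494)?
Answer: 535766205/262340578 ≈ 2.0423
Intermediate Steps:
o = -3540/30871 (o = 3540*(-1/30871) = -3540/30871 ≈ -0.11467)
(16453 + 35612)/(o + 25494) = (16453 + 35612)/(-3540/30871 + 25494) = 52065/(787021734/30871) = 52065*(30871/787021734) = 535766205/262340578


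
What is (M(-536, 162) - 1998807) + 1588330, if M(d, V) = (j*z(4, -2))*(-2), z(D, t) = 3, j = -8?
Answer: -410429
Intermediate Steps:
M(d, V) = 48 (M(d, V) = -8*3*(-2) = -24*(-2) = 48)
(M(-536, 162) - 1998807) + 1588330 = (48 - 1998807) + 1588330 = -1998759 + 1588330 = -410429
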